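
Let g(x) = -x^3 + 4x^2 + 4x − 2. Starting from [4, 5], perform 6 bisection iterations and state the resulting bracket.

[4.75, 4.765625]

g(4.5) = 5.875 > 0, so the root lies in [4.5, 5]
g(4.75) = 0.078125 > 0, so the root lies in [4.75, 5]
g(4.875) = -3.294922 < 0, so the root lies in [4.75, 4.875]
g(4.8125) = -1.5676 < 0, so the root lies in [4.75, 4.8125]
g(4.78125) = -0.7346 < 0, so the root lies in [4.75, 4.78125]
g(4.765625) = -0.3257 < 0, so the root lies in [4.75, 4.765625]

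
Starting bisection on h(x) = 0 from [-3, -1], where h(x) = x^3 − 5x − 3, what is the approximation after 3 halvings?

m = -2, h(m) = -1 (−); new bracket [-2, -1]
m = -1.5, h(m) = 1.125 (+); new bracket [-2, -1.5]
m = -1.75, h(m) = 0.390625 (+); new bracket [-2, -1.75]

-1.75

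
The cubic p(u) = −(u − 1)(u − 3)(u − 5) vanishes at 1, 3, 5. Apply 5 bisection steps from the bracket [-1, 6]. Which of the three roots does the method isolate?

m = 2.5, p(m) = -1.875 (−); new bracket [-1, 2.5]
m = 0.75, p(m) = 2.390625 (+); new bracket [0.75, 2.5]
m = 1.625, p(m) = -2.900391 (−); new bracket [0.75, 1.625]
m = 1.1875, p(m) = -1.2957 (−); new bracket [0.75, 1.1875]
m = 0.96875, p(m) = 0.2559 (+); new bracket [0.96875, 1.1875]

1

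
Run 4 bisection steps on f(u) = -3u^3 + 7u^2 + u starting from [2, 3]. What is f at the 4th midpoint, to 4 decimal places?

midpoint 2.5: f = -0.625 < 0 → [2, 2.5]
midpoint 2.25: f = 3.515625 > 0 → [2.25, 2.5]
midpoint 2.375: f = 1.669922 > 0 → [2.375, 2.5]
midpoint 2.4375: f = 0.5808 > 0 → [2.4375, 2.5]

0.5808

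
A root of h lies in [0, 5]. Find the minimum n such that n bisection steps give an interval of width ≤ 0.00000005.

Width after n steps is 5/2^n. Need 2^n ≥ 5/0.00000005 = 100000000.
2^26 = 67108864 < 100000000 ≤ 2^27 = 134217728, so n = 27.

27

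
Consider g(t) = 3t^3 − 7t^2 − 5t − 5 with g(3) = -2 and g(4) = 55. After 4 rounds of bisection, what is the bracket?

[3, 3.0625]

t = 3.5 gives g = 20.375, positive; keep [3, 3.5]
t = 3.25 gives g = 7.796875, positive; keep [3, 3.25]
t = 3.125 gives g = 2.568359, positive; keep [3, 3.125]
t = 3.0625 gives g = 0.2039, positive; keep [3, 3.0625]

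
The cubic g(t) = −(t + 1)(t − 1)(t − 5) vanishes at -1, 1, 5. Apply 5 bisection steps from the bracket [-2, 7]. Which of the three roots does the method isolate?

5

t = 2.5 gives g = 13.125, positive; keep [2.5, 7]
t = 4.75 gives g = 5.390625, positive; keep [4.75, 7]
t = 5.875 gives g = -29.326172, negative; keep [4.75, 5.875]
t = 5.3125 gives g = -8.5071, negative; keep [4.75, 5.3125]
t = 5.03125 gives g = -0.7598, negative; keep [4.75, 5.03125]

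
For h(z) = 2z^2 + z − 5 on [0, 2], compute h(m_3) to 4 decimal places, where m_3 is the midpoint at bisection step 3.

-0.6250

m = 1, h(m) = -2 (−); new bracket [1, 2]
m = 1.5, h(m) = 1 (+); new bracket [1, 1.5]
m = 1.25, h(m) = -0.625 (−); new bracket [1.25, 1.5]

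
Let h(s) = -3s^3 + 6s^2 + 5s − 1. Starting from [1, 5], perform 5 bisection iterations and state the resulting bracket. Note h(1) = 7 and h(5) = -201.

[2.5, 2.625]

h(3) = -13 < 0, so the root lies in [1, 3]
h(2) = 9 > 0, so the root lies in [2, 3]
h(2.5) = 2.125 > 0, so the root lies in [2.5, 3]
h(2.75) = -4.2656 < 0, so the root lies in [2.5, 2.75]
h(2.625) = -0.7949 < 0, so the root lies in [2.5, 2.625]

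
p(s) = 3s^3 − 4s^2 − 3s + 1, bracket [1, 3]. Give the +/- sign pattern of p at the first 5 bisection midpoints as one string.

+--++

p(2) = 3 > 0, so the root lies in [1, 2]
p(1.5) = -2.375 < 0, so the root lies in [1.5, 2]
p(1.75) = -0.421875 < 0, so the root lies in [1.75, 2]
p(1.875) = 1.0879 > 0, so the root lies in [1.75, 1.875]
p(1.8125) = 0.2849 > 0, so the root lies in [1.75, 1.8125]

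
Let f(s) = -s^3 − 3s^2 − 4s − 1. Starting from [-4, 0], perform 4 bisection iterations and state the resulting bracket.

[-0.5, -0.25]

s = -2 gives f = 3, positive; keep [-2, 0]
s = -1 gives f = 1, positive; keep [-1, 0]
s = -0.5 gives f = 0.375, positive; keep [-0.5, 0]
s = -0.25 gives f = -0.1719, negative; keep [-0.5, -0.25]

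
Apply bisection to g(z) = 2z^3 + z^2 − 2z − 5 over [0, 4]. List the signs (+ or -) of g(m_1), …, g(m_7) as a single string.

z = 2 gives g = 11, positive; keep [0, 2]
z = 1 gives g = -4, negative; keep [1, 2]
z = 1.5 gives g = 1, positive; keep [1, 1.5]
z = 1.25 gives g = -2.0312, negative; keep [1.25, 1.5]
z = 1.375 gives g = -0.6602, negative; keep [1.375, 1.5]
z = 1.4375 gives g = 0.1323, positive; keep [1.375, 1.4375]
z = 1.40625 gives g = -0.2731, negative; keep [1.40625, 1.4375]

+-+--+-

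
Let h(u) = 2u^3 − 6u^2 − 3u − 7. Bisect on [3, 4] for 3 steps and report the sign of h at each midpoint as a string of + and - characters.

midpoint 3.5: h = -5.25 < 0 → [3.5, 4]
midpoint 3.75: h = 2.84375 > 0 → [3.5, 3.75]
midpoint 3.625: h = -1.449219 < 0 → [3.625, 3.75]

-+-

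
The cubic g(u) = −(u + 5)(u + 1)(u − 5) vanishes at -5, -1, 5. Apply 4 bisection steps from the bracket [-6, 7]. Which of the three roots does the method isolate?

5

midpoint 0.5: g = 37.125 > 0 → [0.5, 7]
midpoint 3.75: g = 51.953125 > 0 → [3.75, 7]
midpoint 5.375: g = -24.802734 < 0 → [3.75, 5.375]
midpoint 4.5625: g = 23.2712 > 0 → [4.5625, 5.375]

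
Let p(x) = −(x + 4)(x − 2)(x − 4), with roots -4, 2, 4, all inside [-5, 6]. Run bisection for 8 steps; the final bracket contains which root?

-4

x = 0.5 gives p = -23.625, negative; keep [-5, 0.5]
x = -2.25 gives p = -46.484375, negative; keep [-5, -2.25]
x = -3.625 gives p = -16.083984, negative; keep [-5, -3.625]
x = -4.3125 gives p = 16.3977, positive; keep [-4.3125, -3.625]
x = -3.96875 gives p = -1.4864, negative; keep [-4.3125, -3.96875]
x = -4.140625 gives p = 7.0296, positive; keep [-4.140625, -3.96875]
x = -4.0546875 gives p = 2.667, positive; keep [-4.0546875, -3.96875]
x = -4.01171875 gives p = 0.5644, positive; keep [-4.01171875, -3.96875]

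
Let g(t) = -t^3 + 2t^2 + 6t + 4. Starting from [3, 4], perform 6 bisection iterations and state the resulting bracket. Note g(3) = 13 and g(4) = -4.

midpoint 3.5: g = 6.625 > 0 → [3.5, 4]
midpoint 3.75: g = 1.890625 > 0 → [3.75, 4]
midpoint 3.875: g = -0.904297 < 0 → [3.75, 3.875]
midpoint 3.8125: g = 0.53 > 0 → [3.8125, 3.875]
midpoint 3.84375: g = -0.1778 < 0 → [3.8125, 3.84375]
midpoint 3.828125: g = 0.1784 > 0 → [3.828125, 3.84375]

[3.828125, 3.84375]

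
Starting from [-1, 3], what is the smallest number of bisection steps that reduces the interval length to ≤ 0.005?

10

Width after n steps is 4/2^n. Need 2^n ≥ 4/0.005 = 800.
2^9 = 512 < 800 ≤ 2^10 = 1024, so n = 10.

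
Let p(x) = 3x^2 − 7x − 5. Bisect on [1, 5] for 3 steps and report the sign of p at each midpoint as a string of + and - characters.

+--

m = 3, p(m) = 1 (+); new bracket [1, 3]
m = 2, p(m) = -7 (−); new bracket [2, 3]
m = 2.5, p(m) = -3.75 (−); new bracket [2.5, 3]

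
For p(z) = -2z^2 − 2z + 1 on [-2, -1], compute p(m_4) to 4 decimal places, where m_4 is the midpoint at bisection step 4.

midpoint -1.5: p = -0.5 < 0 → [-1.5, -1]
midpoint -1.25: p = 0.375 > 0 → [-1.5, -1.25]
midpoint -1.375: p = -0.03125 < 0 → [-1.375, -1.25]
midpoint -1.3125: p = 0.1797 > 0 → [-1.375, -1.3125]

0.1797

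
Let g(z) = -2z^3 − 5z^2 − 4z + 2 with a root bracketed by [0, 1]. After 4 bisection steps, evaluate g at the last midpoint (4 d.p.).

m = 0.5, g(m) = -1.5 (−); new bracket [0, 0.5]
m = 0.25, g(m) = 0.65625 (+); new bracket [0.25, 0.5]
m = 0.375, g(m) = -0.308594 (−); new bracket [0.25, 0.375]
m = 0.3125, g(m) = 0.2007 (+); new bracket [0.3125, 0.375]

0.2007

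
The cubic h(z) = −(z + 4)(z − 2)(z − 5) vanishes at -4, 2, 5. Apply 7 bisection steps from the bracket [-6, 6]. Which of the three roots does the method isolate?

-4

midpoint 0: h = -40 < 0 → [-6, 0]
midpoint -3: h = -40 < 0 → [-6, -3]
midpoint -4.5: h = 30.875 > 0 → [-4.5, -3]
midpoint -3.75: h = -12.5781 < 0 → [-4.5, -3.75]
midpoint -4.125: h = 6.9863 > 0 → [-4.125, -3.75]
midpoint -3.9375: h = -3.3167 < 0 → [-4.125, -3.9375]
midpoint -4.03125: h = 1.7022 > 0 → [-4.03125, -3.9375]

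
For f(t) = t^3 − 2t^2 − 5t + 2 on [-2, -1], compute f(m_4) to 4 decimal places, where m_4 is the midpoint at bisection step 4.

-0.0632

m = -1.5, f(m) = 1.625 (+); new bracket [-2, -1.5]
m = -1.75, f(m) = -0.734375 (−); new bracket [-1.75, -1.5]
m = -1.625, f(m) = 0.552734 (+); new bracket [-1.75, -1.625]
m = -1.6875, f(m) = -0.0632 (−); new bracket [-1.6875, -1.625]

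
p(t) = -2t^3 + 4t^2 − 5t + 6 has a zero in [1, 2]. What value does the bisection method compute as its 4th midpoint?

p(1.5) = 0.75 > 0, so the root lies in [1.5, 2]
p(1.75) = -1.21875 < 0, so the root lies in [1.5, 1.75]
p(1.625) = -0.144531 < 0, so the root lies in [1.5, 1.625]
p(1.5625) = 0.3237 > 0, so the root lies in [1.5625, 1.625]

1.5625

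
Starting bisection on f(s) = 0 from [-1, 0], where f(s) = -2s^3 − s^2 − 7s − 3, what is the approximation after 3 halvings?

-0.375

midpoint -0.5: f = 0.5 > 0 → [-0.5, 0]
midpoint -0.25: f = -1.28125 < 0 → [-0.5, -0.25]
midpoint -0.375: f = -0.410156 < 0 → [-0.5, -0.375]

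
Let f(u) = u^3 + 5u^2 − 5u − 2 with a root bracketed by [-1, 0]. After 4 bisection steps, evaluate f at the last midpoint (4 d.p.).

0.0203

m = -0.5, f(m) = 1.625 (+); new bracket [-0.5, 0]
m = -0.25, f(m) = -0.453125 (−); new bracket [-0.5, -0.25]
m = -0.375, f(m) = 0.525391 (+); new bracket [-0.375, -0.25]
m = -0.3125, f(m) = 0.0203 (+); new bracket [-0.3125, -0.25]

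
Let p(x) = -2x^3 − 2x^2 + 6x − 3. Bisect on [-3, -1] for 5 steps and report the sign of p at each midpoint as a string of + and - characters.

m = -2, p(m) = -7 (−); new bracket [-3, -2]
m = -2.5, p(m) = 0.75 (+); new bracket [-2.5, -2]
m = -2.25, p(m) = -3.84375 (−); new bracket [-2.5, -2.25]
m = -2.375, p(m) = -1.7383 (−); new bracket [-2.5, -2.375]
m = -2.4375, p(m) = -0.5435 (−); new bracket [-2.5, -2.4375]

-+---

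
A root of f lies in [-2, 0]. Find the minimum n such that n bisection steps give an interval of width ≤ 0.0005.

12

Width after n steps is 2/2^n. Need 2^n ≥ 2/0.0005 = 4000.
2^11 = 2048 < 4000 ≤ 2^12 = 4096, so n = 12.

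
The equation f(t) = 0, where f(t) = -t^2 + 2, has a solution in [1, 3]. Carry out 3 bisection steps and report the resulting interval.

[1.25, 1.5]

t = 2 gives f = -2, negative; keep [1, 2]
t = 1.5 gives f = -0.25, negative; keep [1, 1.5]
t = 1.25 gives f = 0.4375, positive; keep [1.25, 1.5]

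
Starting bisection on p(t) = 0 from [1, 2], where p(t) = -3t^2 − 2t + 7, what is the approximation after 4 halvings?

t = 1.5 gives p = -2.75, negative; keep [1, 1.5]
t = 1.25 gives p = -0.1875, negative; keep [1, 1.25]
t = 1.125 gives p = 0.953125, positive; keep [1.125, 1.25]
t = 1.1875 gives p = 0.3945, positive; keep [1.1875, 1.25]

1.1875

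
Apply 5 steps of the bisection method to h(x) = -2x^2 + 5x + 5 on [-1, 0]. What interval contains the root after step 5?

x = -0.5 gives h = 2, positive; keep [-1, -0.5]
x = -0.75 gives h = 0.125, positive; keep [-1, -0.75]
x = -0.875 gives h = -0.90625, negative; keep [-0.875, -0.75]
x = -0.8125 gives h = -0.3828, negative; keep [-0.8125, -0.75]
x = -0.78125 gives h = -0.127, negative; keep [-0.78125, -0.75]

[-0.78125, -0.75]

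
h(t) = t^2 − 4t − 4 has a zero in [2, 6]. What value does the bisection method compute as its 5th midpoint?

4.875

midpoint 4: h = -4 < 0 → [4, 6]
midpoint 5: h = 1 > 0 → [4, 5]
midpoint 4.5: h = -1.75 < 0 → [4.5, 5]
midpoint 4.75: h = -0.4375 < 0 → [4.75, 5]
midpoint 4.875: h = 0.2656 > 0 → [4.75, 4.875]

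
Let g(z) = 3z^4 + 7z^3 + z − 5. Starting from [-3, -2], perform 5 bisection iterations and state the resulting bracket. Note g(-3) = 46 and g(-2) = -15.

[-2.5, -2.46875]

g(-2.5) = 0.3125 > 0, so the root lies in [-2.5, -2]
g(-2.25) = -10.097656 < 0, so the root lies in [-2.5, -2.25]
g(-2.375) = -5.700439 < 0, so the root lies in [-2.5, -2.375]
g(-2.4375) = -2.9118 < 0, so the root lies in [-2.5, -2.4375]
g(-2.46875) = -1.3562 < 0, so the root lies in [-2.5, -2.46875]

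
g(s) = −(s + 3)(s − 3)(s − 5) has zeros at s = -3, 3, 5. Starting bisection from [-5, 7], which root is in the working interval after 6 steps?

-3

m = 1, g(m) = -32 (−); new bracket [-5, 1]
m = -2, g(m) = -35 (−); new bracket [-5, -2]
m = -3.5, g(m) = 27.625 (+); new bracket [-3.5, -2]
m = -2.75, g(m) = -11.1406 (−); new bracket [-3.5, -2.75]
m = -3.125, g(m) = 6.2207 (+); new bracket [-3.125, -2.75]
m = -2.9375, g(m) = -2.9456 (−); new bracket [-3.125, -2.9375]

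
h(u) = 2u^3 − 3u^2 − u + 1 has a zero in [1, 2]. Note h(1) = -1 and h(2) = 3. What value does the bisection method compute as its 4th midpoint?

1.5625

midpoint 1.5: h = -0.5 < 0 → [1.5, 2]
midpoint 1.75: h = 0.78125 > 0 → [1.5, 1.75]
midpoint 1.625: h = 0.035156 > 0 → [1.5, 1.625]
midpoint 1.5625: h = -0.2573 < 0 → [1.5625, 1.625]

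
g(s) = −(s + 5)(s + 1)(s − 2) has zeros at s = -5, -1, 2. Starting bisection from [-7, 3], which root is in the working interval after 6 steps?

midpoint -2: g = -12 < 0 → [-7, -2]
midpoint -4.5: g = -11.375 < 0 → [-7, -4.5]
midpoint -5.75: g = 27.609375 > 0 → [-5.75, -4.5]
midpoint -5.125: g = 3.6738 > 0 → [-5.125, -4.5]
midpoint -4.8125: g = -4.8699 < 0 → [-5.125, -4.8125]
midpoint -4.96875: g = -0.8643 < 0 → [-5.125, -4.96875]

-5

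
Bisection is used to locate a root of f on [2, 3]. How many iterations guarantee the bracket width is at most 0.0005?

Width after n steps is 1/2^n. Need 2^n ≥ 1/0.0005 = 2000.
2^10 = 1024 < 2000 ≤ 2^11 = 2048, so n = 11.

11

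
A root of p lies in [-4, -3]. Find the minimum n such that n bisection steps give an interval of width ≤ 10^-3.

Width after n steps is 1/2^n. Need 2^n ≥ 1/10^-3 = 1000.
2^9 = 512 < 1000 ≤ 2^10 = 1024, so n = 10.

10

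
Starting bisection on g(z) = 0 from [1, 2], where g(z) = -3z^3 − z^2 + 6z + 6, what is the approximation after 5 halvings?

m = 1.5, g(m) = 2.625 (+); new bracket [1.5, 2]
m = 1.75, g(m) = -2.640625 (−); new bracket [1.5, 1.75]
m = 1.625, g(m) = 0.236328 (+); new bracket [1.625, 1.75]
m = 1.6875, g(m) = -1.1389 (−); new bracket [1.625, 1.6875]
m = 1.65625, g(m) = -0.4358 (−); new bracket [1.625, 1.65625]

1.65625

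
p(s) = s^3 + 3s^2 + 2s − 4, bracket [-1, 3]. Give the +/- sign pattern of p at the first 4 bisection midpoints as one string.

s = 1 gives p = 2, positive; keep [-1, 1]
s = 0 gives p = -4, negative; keep [0, 1]
s = 0.5 gives p = -2.125, negative; keep [0.5, 1]
s = 0.75 gives p = -0.3906, negative; keep [0.75, 1]

+---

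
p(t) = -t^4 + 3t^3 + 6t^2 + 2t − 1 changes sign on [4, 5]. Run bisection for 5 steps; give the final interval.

m = 4.5, p(m) = -7.1875 (−); new bracket [4, 4.5]
m = 4.25, p(m) = 19.917969 (+); new bracket [4.25, 4.5]
m = 4.375, p(m) = 7.450928 (+); new bracket [4.375, 4.5]
m = 4.4375, p(m) = 0.4138 (+); new bracket [4.4375, 4.5]
m = 4.46875, p(m) = -3.315 (−); new bracket [4.4375, 4.46875]

[4.4375, 4.46875]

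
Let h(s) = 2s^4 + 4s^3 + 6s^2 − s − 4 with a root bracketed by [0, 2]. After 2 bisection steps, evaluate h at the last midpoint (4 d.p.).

-2.3750

midpoint 1: h = 7 > 0 → [0, 1]
midpoint 0.5: h = -2.375 < 0 → [0.5, 1]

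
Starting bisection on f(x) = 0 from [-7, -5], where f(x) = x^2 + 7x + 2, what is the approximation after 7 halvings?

-6.703125

midpoint -6: f = -4 < 0 → [-7, -6]
midpoint -6.5: f = -1.25 < 0 → [-7, -6.5]
midpoint -6.75: f = 0.3125 > 0 → [-6.75, -6.5]
midpoint -6.625: f = -0.4844 < 0 → [-6.75, -6.625]
midpoint -6.6875: f = -0.0898 < 0 → [-6.75, -6.6875]
midpoint -6.71875: f = 0.1104 > 0 → [-6.71875, -6.6875]
midpoint -6.703125: f = 0.01 > 0 → [-6.703125, -6.6875]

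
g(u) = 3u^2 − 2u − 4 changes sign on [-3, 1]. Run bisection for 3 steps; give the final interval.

g(-1) = 1 > 0, so the root lies in [-1, 1]
g(0) = -4 < 0, so the root lies in [-1, 0]
g(-0.5) = -2.25 < 0, so the root lies in [-1, -0.5]

[-1, -0.5]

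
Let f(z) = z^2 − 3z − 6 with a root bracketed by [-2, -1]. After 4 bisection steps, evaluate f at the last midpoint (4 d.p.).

midpoint -1.5: f = 0.75 > 0 → [-1.5, -1]
midpoint -1.25: f = -0.6875 < 0 → [-1.5, -1.25]
midpoint -1.375: f = 0.015625 > 0 → [-1.375, -1.25]
midpoint -1.3125: f = -0.3398 < 0 → [-1.375, -1.3125]

-0.3398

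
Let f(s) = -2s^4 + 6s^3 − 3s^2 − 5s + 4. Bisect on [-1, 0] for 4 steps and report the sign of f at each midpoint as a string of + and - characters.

s = -0.5 gives f = 4.875, positive; keep [-1, -0.5]
s = -0.75 gives f = 2.898438, positive; keep [-1, -0.75]
s = -0.875 gives f = 0.88623, positive; keep [-1, -0.875]
s = -0.9375 gives f = -0.438, negative; keep [-0.9375, -0.875]

+++-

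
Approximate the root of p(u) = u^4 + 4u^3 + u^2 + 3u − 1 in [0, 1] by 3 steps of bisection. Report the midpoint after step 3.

0.375

m = 0.5, p(m) = 1.3125 (+); new bracket [0, 0.5]
m = 0.25, p(m) = -0.121094 (−); new bracket [0.25, 0.5]
m = 0.375, p(m) = 0.496338 (+); new bracket [0.25, 0.375]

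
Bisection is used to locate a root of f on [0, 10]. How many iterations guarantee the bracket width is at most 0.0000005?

Width after n steps is 10/2^n. Need 2^n ≥ 10/0.0000005 = 20000000.
2^24 = 16777216 < 20000000 ≤ 2^25 = 33554432, so n = 25.

25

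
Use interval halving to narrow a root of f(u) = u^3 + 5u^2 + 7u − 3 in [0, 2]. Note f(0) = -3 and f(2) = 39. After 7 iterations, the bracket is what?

[0.328125, 0.34375]

midpoint 1: f = 10 > 0 → [0, 1]
midpoint 0.5: f = 1.875 > 0 → [0, 0.5]
midpoint 0.25: f = -0.921875 < 0 → [0.25, 0.5]
midpoint 0.375: f = 0.3809 > 0 → [0.25, 0.375]
midpoint 0.3125: f = -0.2937 < 0 → [0.3125, 0.375]
midpoint 0.34375: f = 0.0377 > 0 → [0.3125, 0.34375]
midpoint 0.328125: f = -0.1295 < 0 → [0.328125, 0.34375]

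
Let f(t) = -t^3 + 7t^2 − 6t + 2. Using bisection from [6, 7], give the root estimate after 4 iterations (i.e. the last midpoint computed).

6.0625

t = 6.5 gives f = -15.875, negative; keep [6, 6.5]
t = 6.25 gives f = -6.203125, negative; keep [6, 6.25]
t = 6.125 gives f = -1.923828, negative; keep [6, 6.125]
t = 6.0625 gives f = 0.0818, positive; keep [6.0625, 6.125]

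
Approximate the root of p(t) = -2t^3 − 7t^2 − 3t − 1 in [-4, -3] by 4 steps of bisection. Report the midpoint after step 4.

p(-3.5) = 9.5 > 0, so the root lies in [-3.5, -3]
p(-3.25) = 3.46875 > 0, so the root lies in [-3.25, -3]
p(-3.125) = 1.050781 > 0, so the root lies in [-3.125, -3]
p(-3.0625) = -0.019 < 0, so the root lies in [-3.125, -3.0625]

-3.0625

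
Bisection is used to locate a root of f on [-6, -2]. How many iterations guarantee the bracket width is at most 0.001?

12

Width after n steps is 4/2^n. Need 2^n ≥ 4/0.001 = 4000.
2^11 = 2048 < 4000 ≤ 2^12 = 4096, so n = 12.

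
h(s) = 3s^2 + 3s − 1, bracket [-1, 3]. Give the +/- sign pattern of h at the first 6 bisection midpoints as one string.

+-+-++

midpoint 1: h = 5 > 0 → [-1, 1]
midpoint 0: h = -1 < 0 → [0, 1]
midpoint 0.5: h = 1.25 > 0 → [0, 0.5]
midpoint 0.25: h = -0.0625 < 0 → [0.25, 0.5]
midpoint 0.375: h = 0.5469 > 0 → [0.25, 0.375]
midpoint 0.3125: h = 0.2305 > 0 → [0.25, 0.3125]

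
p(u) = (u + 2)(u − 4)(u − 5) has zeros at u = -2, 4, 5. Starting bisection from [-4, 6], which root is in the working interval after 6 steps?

midpoint 1: p = 36 > 0 → [-4, 1]
midpoint -1.5: p = 17.875 > 0 → [-4, -1.5]
midpoint -2.75: p = -39.234375 < 0 → [-2.75, -1.5]
midpoint -2.125: p = -5.4551 < 0 → [-2.125, -1.5]
midpoint -1.8125: p = 7.4246 > 0 → [-2.125, -1.8125]
midpoint -1.96875: p = 1.2998 > 0 → [-2.125, -1.96875]

-2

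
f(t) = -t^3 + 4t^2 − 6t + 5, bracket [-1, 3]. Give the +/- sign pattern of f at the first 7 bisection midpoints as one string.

f(1) = 2 > 0, so the root lies in [1, 3]
f(2) = 1 > 0, so the root lies in [2, 3]
f(2.5) = -0.625 < 0, so the root lies in [2, 2.5]
f(2.25) = 0.3594 > 0, so the root lies in [2.25, 2.5]
f(2.375) = -0.084 < 0, so the root lies in [2.25, 2.375]
f(2.3125) = 0.1492 > 0, so the root lies in [2.3125, 2.375]
f(2.34375) = 0.0356 > 0, so the root lies in [2.34375, 2.375]

++-+-++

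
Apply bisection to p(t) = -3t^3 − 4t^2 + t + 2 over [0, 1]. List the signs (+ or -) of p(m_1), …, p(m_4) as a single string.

+-+-

t = 0.5 gives p = 1.125, positive; keep [0.5, 1]
t = 0.75 gives p = -0.765625, negative; keep [0.5, 0.75]
t = 0.625 gives p = 0.330078, positive; keep [0.625, 0.75]
t = 0.6875 gives p = -0.178, negative; keep [0.625, 0.6875]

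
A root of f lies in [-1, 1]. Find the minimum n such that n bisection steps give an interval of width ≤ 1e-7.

25

Width after n steps is 2/2^n. Need 2^n ≥ 2/1e-7 = 20000000.
2^24 = 16777216 < 20000000 ≤ 2^25 = 33554432, so n = 25.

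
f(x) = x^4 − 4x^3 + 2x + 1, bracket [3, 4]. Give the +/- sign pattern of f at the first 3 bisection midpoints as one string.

midpoint 3.5: f = -13.4375 < 0 → [3.5, 4]
midpoint 3.75: f = -4.683594 < 0 → [3.75, 4]
midpoint 3.875: f = 1.476807 > 0 → [3.75, 3.875]

--+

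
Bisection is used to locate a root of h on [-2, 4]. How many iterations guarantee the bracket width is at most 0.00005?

Width after n steps is 6/2^n. Need 2^n ≥ 6/0.00005 = 120000.
2^16 = 65536 < 120000 ≤ 2^17 = 131072, so n = 17.

17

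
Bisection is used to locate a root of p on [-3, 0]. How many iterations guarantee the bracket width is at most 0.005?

10

Width after n steps is 3/2^n. Need 2^n ≥ 3/0.005 = 600.
2^9 = 512 < 600 ≤ 2^10 = 1024, so n = 10.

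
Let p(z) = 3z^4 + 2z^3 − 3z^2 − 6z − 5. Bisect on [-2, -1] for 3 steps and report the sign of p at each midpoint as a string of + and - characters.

++-

z = -1.5 gives p = 5.6875, positive; keep [-1.5, -1]
z = -1.25 gives p = 1.230469, positive; keep [-1.25, -1]
z = -1.125 gives p = -0.089111, negative; keep [-1.25, -1.125]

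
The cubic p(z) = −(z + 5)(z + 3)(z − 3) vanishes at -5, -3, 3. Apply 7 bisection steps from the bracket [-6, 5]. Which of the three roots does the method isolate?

3

midpoint -0.5: p = 39.375 > 0 → [-0.5, 5]
midpoint 2.25: p = 28.546875 > 0 → [2.25, 5]
midpoint 3.625: p = -35.712891 < 0 → [2.25, 3.625]
midpoint 2.9375: p = 2.9456 > 0 → [2.9375, 3.625]
midpoint 3.28125: p = -14.6297 < 0 → [2.9375, 3.28125]
midpoint 3.109375: p = -5.4188 < 0 → [2.9375, 3.109375]
midpoint 3.0234375: p = -1.1327 < 0 → [2.9375, 3.0234375]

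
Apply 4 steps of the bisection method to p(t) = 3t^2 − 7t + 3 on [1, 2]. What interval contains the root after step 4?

[1.75, 1.8125]

t = 1.5 gives p = -0.75, negative; keep [1.5, 2]
t = 1.75 gives p = -0.0625, negative; keep [1.75, 2]
t = 1.875 gives p = 0.421875, positive; keep [1.75, 1.875]
t = 1.8125 gives p = 0.168, positive; keep [1.75, 1.8125]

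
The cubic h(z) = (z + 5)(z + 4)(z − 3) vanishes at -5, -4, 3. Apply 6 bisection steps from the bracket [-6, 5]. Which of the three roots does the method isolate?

midpoint -0.5: h = -55.125 < 0 → [-0.5, 5]
midpoint 2.25: h = -33.984375 < 0 → [2.25, 5]
midpoint 3.625: h = 41.103516 > 0 → [2.25, 3.625]
midpoint 2.9375: h = -3.4417 < 0 → [2.9375, 3.625]
midpoint 3.28125: h = 16.9588 > 0 → [2.9375, 3.28125]
midpoint 3.109375: h = 6.3058 > 0 → [2.9375, 3.109375]

3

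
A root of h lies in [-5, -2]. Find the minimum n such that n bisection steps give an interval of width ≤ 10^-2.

Width after n steps is 3/2^n. Need 2^n ≥ 3/10^-2 = 300.
2^8 = 256 < 300 ≤ 2^9 = 512, so n = 9.

9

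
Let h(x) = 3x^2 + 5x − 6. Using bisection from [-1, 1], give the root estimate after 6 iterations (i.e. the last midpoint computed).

0.78125

midpoint 0: h = -6 < 0 → [0, 1]
midpoint 0.5: h = -2.75 < 0 → [0.5, 1]
midpoint 0.75: h = -0.5625 < 0 → [0.75, 1]
midpoint 0.875: h = 0.6719 > 0 → [0.75, 0.875]
midpoint 0.8125: h = 0.043 > 0 → [0.75, 0.8125]
midpoint 0.78125: h = -0.2627 < 0 → [0.78125, 0.8125]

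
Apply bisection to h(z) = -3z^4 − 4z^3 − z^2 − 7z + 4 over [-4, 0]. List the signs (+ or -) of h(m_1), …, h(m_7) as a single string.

-+++++-

z = -2 gives h = -2, negative; keep [-2, 0]
z = -1 gives h = 11, positive; keep [-2, -1]
z = -1.5 gives h = 10.5625, positive; keep [-2, -1.5]
z = -1.75 gives h = 6.4883, positive; keep [-2, -1.75]
z = -1.875 gives h = 2.8977, positive; keep [-2, -1.875]
z = -1.9375 gives h = 0.6259, positive; keep [-2, -1.9375]
z = -1.96875 gives h = -0.641, negative; keep [-1.96875, -1.9375]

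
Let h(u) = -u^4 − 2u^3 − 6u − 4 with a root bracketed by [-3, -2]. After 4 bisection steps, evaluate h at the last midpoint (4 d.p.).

-1.2200

midpoint -2.5: h = 3.1875 > 0 → [-3, -2.5]
midpoint -2.75: h = -3.097656 < 0 → [-2.75, -2.5]
midpoint -2.625: h = 0.445068 > 0 → [-2.75, -2.625]
midpoint -2.6875: h = -1.22 < 0 → [-2.6875, -2.625]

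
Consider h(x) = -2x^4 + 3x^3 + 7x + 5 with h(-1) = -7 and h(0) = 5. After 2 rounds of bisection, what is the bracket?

midpoint -0.5: h = 1 > 0 → [-1, -0.5]
midpoint -0.75: h = -2.148438 < 0 → [-0.75, -0.5]

[-0.75, -0.5]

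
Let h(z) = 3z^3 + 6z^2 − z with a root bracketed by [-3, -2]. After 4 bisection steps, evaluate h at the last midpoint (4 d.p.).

m = -2.5, h(m) = -6.875 (−); new bracket [-2.5, -2]
m = -2.25, h(m) = -1.546875 (−); new bracket [-2.25, -2]
m = -2.125, h(m) = 0.431641 (+); new bracket [-2.25, -2.125]
m = -2.1875, h(m) = -0.5042 (−); new bracket [-2.1875, -2.125]

-0.5042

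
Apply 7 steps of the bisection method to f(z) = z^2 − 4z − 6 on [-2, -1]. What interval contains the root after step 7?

midpoint -1.5: f = 2.25 > 0 → [-1.5, -1]
midpoint -1.25: f = 0.5625 > 0 → [-1.25, -1]
midpoint -1.125: f = -0.234375 < 0 → [-1.25, -1.125]
midpoint -1.1875: f = 0.1602 > 0 → [-1.1875, -1.125]
midpoint -1.15625: f = -0.0381 < 0 → [-1.1875, -1.15625]
midpoint -1.171875: f = 0.0608 > 0 → [-1.171875, -1.15625]
midpoint -1.1640625: f = 0.0113 > 0 → [-1.1640625, -1.15625]

[-1.1640625, -1.15625]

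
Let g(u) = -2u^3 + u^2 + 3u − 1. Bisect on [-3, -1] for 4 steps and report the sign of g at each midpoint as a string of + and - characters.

+++-

g(-2) = 13 > 0, so the root lies in [-2, -1]
g(-1.5) = 3.5 > 0, so the root lies in [-1.5, -1]
g(-1.25) = 0.71875 > 0, so the root lies in [-1.25, -1]
g(-1.125) = -0.2617 < 0, so the root lies in [-1.25, -1.125]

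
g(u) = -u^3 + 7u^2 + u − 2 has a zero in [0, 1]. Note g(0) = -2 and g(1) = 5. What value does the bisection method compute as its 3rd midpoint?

0.375

midpoint 0.5: g = 0.125 > 0 → [0, 0.5]
midpoint 0.25: g = -1.328125 < 0 → [0.25, 0.5]
midpoint 0.375: g = -0.693359 < 0 → [0.375, 0.5]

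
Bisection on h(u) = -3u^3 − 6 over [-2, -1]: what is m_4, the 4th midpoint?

u = -1.5 gives h = 4.125, positive; keep [-1.5, -1]
u = -1.25 gives h = -0.140625, negative; keep [-1.5, -1.25]
u = -1.375 gives h = 1.798828, positive; keep [-1.375, -1.25]
u = -1.3125 gives h = 0.783, positive; keep [-1.3125, -1.25]

-1.3125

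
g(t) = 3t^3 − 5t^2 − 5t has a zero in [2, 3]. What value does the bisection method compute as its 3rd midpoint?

t = 2.5 gives g = 3.125, positive; keep [2, 2.5]
t = 2.25 gives g = -2.390625, negative; keep [2.25, 2.5]
t = 2.375 gives g = 0.111328, positive; keep [2.25, 2.375]

2.375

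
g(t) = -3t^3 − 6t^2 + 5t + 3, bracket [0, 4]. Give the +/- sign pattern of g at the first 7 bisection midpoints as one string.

--+++-+

midpoint 2: g = -35 < 0 → [0, 2]
midpoint 1: g = -1 < 0 → [0, 1]
midpoint 0.5: g = 3.625 > 0 → [0.5, 1]
midpoint 0.75: g = 2.1094 > 0 → [0.75, 1]
midpoint 0.875: g = 0.7715 > 0 → [0.875, 1]
midpoint 0.9375: g = -0.0579 < 0 → [0.875, 0.9375]
midpoint 0.90625: g = 0.3706 > 0 → [0.90625, 0.9375]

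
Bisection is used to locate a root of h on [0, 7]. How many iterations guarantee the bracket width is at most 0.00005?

18

Width after n steps is 7/2^n. Need 2^n ≥ 7/0.00005 = 140000.
2^17 = 131072 < 140000 ≤ 2^18 = 262144, so n = 18.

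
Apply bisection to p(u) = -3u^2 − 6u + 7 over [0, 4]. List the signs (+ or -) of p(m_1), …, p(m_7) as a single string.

--++-+-

u = 2 gives p = -17, negative; keep [0, 2]
u = 1 gives p = -2, negative; keep [0, 1]
u = 0.5 gives p = 3.25, positive; keep [0.5, 1]
u = 0.75 gives p = 0.8125, positive; keep [0.75, 1]
u = 0.875 gives p = -0.5469, negative; keep [0.75, 0.875]
u = 0.8125 gives p = 0.1445, positive; keep [0.8125, 0.875]
u = 0.84375 gives p = -0.1982, negative; keep [0.8125, 0.84375]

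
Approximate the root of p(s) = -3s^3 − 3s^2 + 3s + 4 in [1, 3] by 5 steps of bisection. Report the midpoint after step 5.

1.0625

m = 2, p(m) = -26 (−); new bracket [1, 2]
m = 1.5, p(m) = -8.375 (−); new bracket [1, 1.5]
m = 1.25, p(m) = -2.796875 (−); new bracket [1, 1.25]
m = 1.125, p(m) = -0.6934 (−); new bracket [1, 1.125]
m = 1.0625, p(m) = 0.2024 (+); new bracket [1.0625, 1.125]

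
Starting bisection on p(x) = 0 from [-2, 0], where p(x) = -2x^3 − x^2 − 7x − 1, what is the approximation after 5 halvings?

-0.1875

midpoint -1: p = 7 > 0 → [-1, 0]
midpoint -0.5: p = 2.5 > 0 → [-0.5, 0]
midpoint -0.25: p = 0.71875 > 0 → [-0.25, 0]
midpoint -0.125: p = -0.1367 < 0 → [-0.25, -0.125]
midpoint -0.1875: p = 0.2905 > 0 → [-0.1875, -0.125]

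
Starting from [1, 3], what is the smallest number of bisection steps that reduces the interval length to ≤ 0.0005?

Width after n steps is 2/2^n. Need 2^n ≥ 2/0.0005 = 4000.
2^11 = 2048 < 4000 ≤ 2^12 = 4096, so n = 12.

12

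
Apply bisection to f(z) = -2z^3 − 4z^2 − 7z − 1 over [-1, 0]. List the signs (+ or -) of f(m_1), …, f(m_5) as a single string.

++-++

f(-0.5) = 1.75 > 0, so the root lies in [-0.5, 0]
f(-0.25) = 0.53125 > 0, so the root lies in [-0.25, 0]
f(-0.125) = -0.183594 < 0, so the root lies in [-0.25, -0.125]
f(-0.1875) = 0.1851 > 0, so the root lies in [-0.1875, -0.125]
f(-0.15625) = 0.0037 > 0, so the root lies in [-0.15625, -0.125]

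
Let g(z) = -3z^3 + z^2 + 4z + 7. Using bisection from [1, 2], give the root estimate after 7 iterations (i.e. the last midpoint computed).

1.8046875

m = 1.5, g(m) = 5.125 (+); new bracket [1.5, 2]
m = 1.75, g(m) = 0.984375 (+); new bracket [1.75, 2]
m = 1.875, g(m) = -1.759766 (−); new bracket [1.75, 1.875]
m = 1.8125, g(m) = -0.3279 (−); new bracket [1.75, 1.8125]
m = 1.78125, g(m) = 0.3429 (+); new bracket [1.78125, 1.8125]
m = 1.796875, g(m) = 0.0112 (+); new bracket [1.796875, 1.8125]
m = 1.8046875, g(m) = -0.1574 (−); new bracket [1.796875, 1.8046875]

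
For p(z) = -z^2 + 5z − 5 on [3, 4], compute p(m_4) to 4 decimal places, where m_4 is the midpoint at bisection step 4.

0.1211

midpoint 3.5: p = 0.25 > 0 → [3.5, 4]
midpoint 3.75: p = -0.3125 < 0 → [3.5, 3.75]
midpoint 3.625: p = -0.015625 < 0 → [3.5, 3.625]
midpoint 3.5625: p = 0.1211 > 0 → [3.5625, 3.625]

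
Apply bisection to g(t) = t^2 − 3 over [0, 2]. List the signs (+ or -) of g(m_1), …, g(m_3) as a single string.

t = 1 gives g = -2, negative; keep [1, 2]
t = 1.5 gives g = -0.75, negative; keep [1.5, 2]
t = 1.75 gives g = 0.0625, positive; keep [1.5, 1.75]

--+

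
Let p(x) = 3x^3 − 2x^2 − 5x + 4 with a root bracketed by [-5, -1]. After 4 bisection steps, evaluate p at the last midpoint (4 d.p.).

1.2656

p(-3) = -80 < 0, so the root lies in [-3, -1]
p(-2) = -18 < 0, so the root lies in [-2, -1]
p(-1.5) = -3.125 < 0, so the root lies in [-1.5, -1]
p(-1.25) = 1.2656 > 0, so the root lies in [-1.5, -1.25]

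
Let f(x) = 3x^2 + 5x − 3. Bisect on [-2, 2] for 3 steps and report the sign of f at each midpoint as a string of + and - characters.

midpoint 0: f = -3 < 0 → [0, 2]
midpoint 1: f = 5 > 0 → [0, 1]
midpoint 0.5: f = 0.25 > 0 → [0, 0.5]

-++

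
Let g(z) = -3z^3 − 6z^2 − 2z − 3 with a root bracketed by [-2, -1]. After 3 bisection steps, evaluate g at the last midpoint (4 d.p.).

-0.5684

g(-1.5) = -3.375 < 0, so the root lies in [-2, -1.5]
g(-1.75) = -1.796875 < 0, so the root lies in [-2, -1.75]
g(-1.875) = -0.568359 < 0, so the root lies in [-2, -1.875]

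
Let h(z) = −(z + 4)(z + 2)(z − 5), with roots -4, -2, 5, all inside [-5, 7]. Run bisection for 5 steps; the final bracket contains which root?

m = 1, h(m) = 60 (+); new bracket [1, 7]
m = 4, h(m) = 48 (+); new bracket [4, 7]
m = 5.5, h(m) = -35.625 (−); new bracket [4, 5.5]
m = 4.75, h(m) = 14.7656 (+); new bracket [4.75, 5.5]
m = 5.125, h(m) = -8.127 (−); new bracket [4.75, 5.125]

5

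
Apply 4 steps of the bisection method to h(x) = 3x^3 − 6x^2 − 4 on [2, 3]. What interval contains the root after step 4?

[2.25, 2.3125]

h(2.5) = 5.375 > 0, so the root lies in [2, 2.5]
h(2.25) = -0.203125 < 0, so the root lies in [2.25, 2.5]
h(2.375) = 2.345703 > 0, so the root lies in [2.25, 2.375]
h(2.3125) = 1.0134 > 0, so the root lies in [2.25, 2.3125]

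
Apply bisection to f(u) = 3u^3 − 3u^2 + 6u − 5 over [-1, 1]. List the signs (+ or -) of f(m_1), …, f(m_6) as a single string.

----++

f(0) = -5 < 0, so the root lies in [0, 1]
f(0.5) = -2.375 < 0, so the root lies in [0.5, 1]
f(0.75) = -0.921875 < 0, so the root lies in [0.75, 1]
f(0.875) = -0.0371 < 0, so the root lies in [0.875, 1]
f(0.9375) = 0.4602 > 0, so the root lies in [0.875, 0.9375]
f(0.90625) = 0.2065 > 0, so the root lies in [0.875, 0.90625]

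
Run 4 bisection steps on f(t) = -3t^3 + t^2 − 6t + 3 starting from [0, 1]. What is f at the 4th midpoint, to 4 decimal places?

f(0.5) = -0.125 < 0, so the root lies in [0, 0.5]
f(0.25) = 1.515625 > 0, so the root lies in [0.25, 0.5]
f(0.375) = 0.732422 > 0, so the root lies in [0.375, 0.5]
f(0.4375) = 0.3152 > 0, so the root lies in [0.4375, 0.5]

0.3152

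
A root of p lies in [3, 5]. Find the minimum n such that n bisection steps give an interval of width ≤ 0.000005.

Width after n steps is 2/2^n. Need 2^n ≥ 2/0.000005 = 400000.
2^18 = 262144 < 400000 ≤ 2^19 = 524288, so n = 19.

19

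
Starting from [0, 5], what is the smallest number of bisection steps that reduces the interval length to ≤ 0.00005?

17

Width after n steps is 5/2^n. Need 2^n ≥ 5/0.00005 = 100000.
2^16 = 65536 < 100000 ≤ 2^17 = 131072, so n = 17.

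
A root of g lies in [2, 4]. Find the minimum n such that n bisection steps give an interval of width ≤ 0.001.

11

Width after n steps is 2/2^n. Need 2^n ≥ 2/0.001 = 2000.
2^10 = 1024 < 2000 ≤ 2^11 = 2048, so n = 11.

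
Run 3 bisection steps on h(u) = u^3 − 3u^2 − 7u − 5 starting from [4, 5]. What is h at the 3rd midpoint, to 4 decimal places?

-2.6152

m = 4.5, h(m) = -6.125 (−); new bracket [4.5, 5]
m = 4.75, h(m) = 1.234375 (+); new bracket [4.5, 4.75]
m = 4.625, h(m) = -2.615234 (−); new bracket [4.625, 4.75]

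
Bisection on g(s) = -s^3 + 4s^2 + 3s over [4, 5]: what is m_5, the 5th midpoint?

m = 4.5, g(m) = 3.375 (+); new bracket [4.5, 5]
m = 4.75, g(m) = -2.671875 (−); new bracket [4.5, 4.75]
m = 4.625, g(m) = 0.505859 (+); new bracket [4.625, 4.75]
m = 4.6875, g(m) = -1.0437 (−); new bracket [4.625, 4.6875]
m = 4.65625, g(m) = -0.2592 (−); new bracket [4.625, 4.65625]

4.65625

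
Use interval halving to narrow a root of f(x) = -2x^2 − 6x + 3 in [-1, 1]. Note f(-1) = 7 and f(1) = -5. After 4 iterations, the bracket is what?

midpoint 0: f = 3 > 0 → [0, 1]
midpoint 0.5: f = -0.5 < 0 → [0, 0.5]
midpoint 0.25: f = 1.375 > 0 → [0.25, 0.5]
midpoint 0.375: f = 0.4688 > 0 → [0.375, 0.5]

[0.375, 0.5]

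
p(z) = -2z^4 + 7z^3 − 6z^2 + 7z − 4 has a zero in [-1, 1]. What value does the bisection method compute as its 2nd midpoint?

0.5

midpoint 0: p = -4 < 0 → [0, 1]
midpoint 0.5: p = -1.25 < 0 → [0.5, 1]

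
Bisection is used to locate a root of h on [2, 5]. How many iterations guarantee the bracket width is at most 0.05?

6

Width after n steps is 3/2^n. Need 2^n ≥ 3/0.05 = 60.
2^5 = 32 < 60 ≤ 2^6 = 64, so n = 6.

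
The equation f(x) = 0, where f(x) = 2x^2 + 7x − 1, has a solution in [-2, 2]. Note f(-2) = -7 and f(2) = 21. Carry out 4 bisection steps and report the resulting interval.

midpoint 0: f = -1 < 0 → [0, 2]
midpoint 1: f = 8 > 0 → [0, 1]
midpoint 0.5: f = 3 > 0 → [0, 0.5]
midpoint 0.25: f = 0.875 > 0 → [0, 0.25]

[0, 0.25]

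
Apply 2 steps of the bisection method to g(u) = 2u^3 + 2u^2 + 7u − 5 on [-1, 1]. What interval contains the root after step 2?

[0.5, 1]

g(0) = -5 < 0, so the root lies in [0, 1]
g(0.5) = -0.75 < 0, so the root lies in [0.5, 1]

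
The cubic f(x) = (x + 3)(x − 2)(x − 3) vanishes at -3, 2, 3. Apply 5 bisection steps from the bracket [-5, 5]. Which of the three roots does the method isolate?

midpoint 0: f = 18 > 0 → [-5, 0]
midpoint -2.5: f = 12.375 > 0 → [-5, -2.5]
midpoint -3.75: f = -29.109375 < 0 → [-3.75, -2.5]
midpoint -3.125: f = -3.9238 < 0 → [-3.125, -2.5]
midpoint -2.8125: f = 5.2449 > 0 → [-3.125, -2.8125]

-3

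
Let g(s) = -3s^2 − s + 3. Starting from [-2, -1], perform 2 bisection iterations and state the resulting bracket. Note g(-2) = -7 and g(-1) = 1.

midpoint -1.5: g = -2.25 < 0 → [-1.5, -1]
midpoint -1.25: g = -0.4375 < 0 → [-1.25, -1]

[-1.25, -1]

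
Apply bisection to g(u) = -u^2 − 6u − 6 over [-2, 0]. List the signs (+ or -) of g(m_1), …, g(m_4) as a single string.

-+-+

g(-1) = -1 < 0, so the root lies in [-2, -1]
g(-1.5) = 0.75 > 0, so the root lies in [-1.5, -1]
g(-1.25) = -0.0625 < 0, so the root lies in [-1.5, -1.25]
g(-1.375) = 0.3594 > 0, so the root lies in [-1.375, -1.25]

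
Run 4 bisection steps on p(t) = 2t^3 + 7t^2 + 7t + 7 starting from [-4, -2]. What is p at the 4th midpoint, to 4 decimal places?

0.6836

p(-3) = -5 < 0, so the root lies in [-3, -2]
p(-2.5) = 2 > 0, so the root lies in [-3, -2.5]
p(-2.75) = -0.90625 < 0, so the root lies in [-2.75, -2.5]
p(-2.625) = 0.6836 > 0, so the root lies in [-2.75, -2.625]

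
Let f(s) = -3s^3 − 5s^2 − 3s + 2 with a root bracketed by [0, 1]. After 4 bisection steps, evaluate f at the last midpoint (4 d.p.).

m = 0.5, f(m) = -1.125 (−); new bracket [0, 0.5]
m = 0.25, f(m) = 0.890625 (+); new bracket [0.25, 0.5]
m = 0.375, f(m) = 0.013672 (+); new bracket [0.375, 0.5]
m = 0.4375, f(m) = -0.5208 (−); new bracket [0.375, 0.4375]

-0.5208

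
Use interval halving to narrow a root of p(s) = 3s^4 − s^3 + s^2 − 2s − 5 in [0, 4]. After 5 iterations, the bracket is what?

m = 2, p(m) = 35 (+); new bracket [0, 2]
m = 1, p(m) = -4 (−); new bracket [1, 2]
m = 1.5, p(m) = 6.0625 (+); new bracket [1, 1.5]
m = 1.25, p(m) = -0.5664 (−); new bracket [1.25, 1.5]
m = 1.375, p(m) = 2.2644 (+); new bracket [1.25, 1.375]

[1.25, 1.375]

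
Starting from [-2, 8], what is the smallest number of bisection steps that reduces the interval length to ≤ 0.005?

Width after n steps is 10/2^n. Need 2^n ≥ 10/0.005 = 2000.
2^10 = 1024 < 2000 ≤ 2^11 = 2048, so n = 11.

11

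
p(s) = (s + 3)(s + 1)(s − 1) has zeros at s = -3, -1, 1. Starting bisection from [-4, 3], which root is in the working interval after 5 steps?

midpoint -0.5: p = -1.875 < 0 → [-0.5, 3]
midpoint 1.25: p = 2.390625 > 0 → [-0.5, 1.25]
midpoint 0.375: p = -2.900391 < 0 → [0.375, 1.25]
midpoint 0.8125: p = -1.2957 < 0 → [0.8125, 1.25]
midpoint 1.03125: p = 0.2559 > 0 → [0.8125, 1.03125]

1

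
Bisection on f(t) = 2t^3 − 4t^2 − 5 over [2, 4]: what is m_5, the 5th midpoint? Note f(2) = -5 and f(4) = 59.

2.4375

midpoint 3: f = 13 > 0 → [2, 3]
midpoint 2.5: f = 1.25 > 0 → [2, 2.5]
midpoint 2.25: f = -2.46875 < 0 → [2.25, 2.5]
midpoint 2.375: f = -0.7695 < 0 → [2.375, 2.5]
midpoint 2.4375: f = 0.1987 > 0 → [2.375, 2.4375]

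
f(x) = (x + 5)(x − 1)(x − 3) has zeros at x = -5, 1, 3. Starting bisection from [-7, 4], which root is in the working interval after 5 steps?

-5

x = -1.5 gives f = 39.375, positive; keep [-7, -1.5]
x = -4.25 gives f = 28.546875, positive; keep [-7, -4.25]
x = -5.625 gives f = -35.712891, negative; keep [-5.625, -4.25]
x = -4.9375 gives f = 2.9456, positive; keep [-5.625, -4.9375]
x = -5.28125 gives f = -14.6297, negative; keep [-5.28125, -4.9375]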